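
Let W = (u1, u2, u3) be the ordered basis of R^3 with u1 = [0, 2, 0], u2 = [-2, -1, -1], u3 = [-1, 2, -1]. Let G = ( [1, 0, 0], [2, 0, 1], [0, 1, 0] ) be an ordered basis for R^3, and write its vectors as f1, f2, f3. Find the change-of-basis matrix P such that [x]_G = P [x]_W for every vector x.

[[0, 0, 1], [0, -1, -1], [2, -1, 2]]

Column j of P is [uj]_G, since P maps W-coordinates to G-coordinates.
Expressing u1 in G: u1 = 0·f1 + 0·f2 + 2f3, so column 1 of P is [0, 0, 2].
Doing the same for each uj gives P = [[0, 0, 1], [0, -1, -1], [2, -1, 2]].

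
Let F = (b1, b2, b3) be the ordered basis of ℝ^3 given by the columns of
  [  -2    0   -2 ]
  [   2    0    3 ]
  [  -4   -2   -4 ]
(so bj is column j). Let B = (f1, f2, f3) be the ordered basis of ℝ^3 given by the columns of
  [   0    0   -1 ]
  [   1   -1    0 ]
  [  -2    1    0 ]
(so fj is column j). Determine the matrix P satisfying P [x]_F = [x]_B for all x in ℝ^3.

Column j of P is [bj]_B, since P maps F-coordinates to B-coordinates.
Expressing b1 in B: b1 = 2f1 + 0·f2 + 2f3, so column 1 of P is (2, 0, 2).
Doing the same for each bj gives P = [[2, 2, 1], [0, 2, -2], [2, 0, 2]].

[[2, 2, 1], [0, 2, -2], [2, 0, 2]]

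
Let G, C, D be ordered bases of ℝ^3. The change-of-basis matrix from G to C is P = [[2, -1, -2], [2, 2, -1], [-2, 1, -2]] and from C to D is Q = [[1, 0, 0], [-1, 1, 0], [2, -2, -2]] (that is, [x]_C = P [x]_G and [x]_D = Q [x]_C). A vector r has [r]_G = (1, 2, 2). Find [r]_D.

(-4, 8, -8)

Apply P to get C-coordinates (-4, 4, -4), then Q to get D-coordinates.
The result is [r]_D = (-4, 8, -8).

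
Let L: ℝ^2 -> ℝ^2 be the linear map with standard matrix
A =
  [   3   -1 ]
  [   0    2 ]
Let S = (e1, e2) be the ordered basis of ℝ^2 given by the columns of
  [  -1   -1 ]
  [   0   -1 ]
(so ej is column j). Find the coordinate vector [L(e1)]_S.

Compute L(e1) = A e1 = <-3, 0> in standard coordinates.
Then write this in S-coordinates: solve for y in y_1 e1 + y_2 e2 = <-3, 0>.
This gives y = <3, 0>, which is column 1 of [L]_S.

<3, 0>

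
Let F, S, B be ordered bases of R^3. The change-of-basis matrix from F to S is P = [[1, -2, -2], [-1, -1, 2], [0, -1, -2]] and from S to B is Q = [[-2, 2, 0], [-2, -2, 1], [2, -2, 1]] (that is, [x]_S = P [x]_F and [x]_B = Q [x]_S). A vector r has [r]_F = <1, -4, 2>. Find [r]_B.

<4, -24, -4>

Apply P to get S-coordinates <5, 7, 0>, then Q to get B-coordinates.
The result is [r]_B = <4, -24, -4>.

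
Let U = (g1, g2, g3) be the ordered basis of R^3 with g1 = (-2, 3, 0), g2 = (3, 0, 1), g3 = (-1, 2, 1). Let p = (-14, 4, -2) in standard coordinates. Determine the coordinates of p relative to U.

(0, -4, 2)

Write p = c_1 g1 + ... + c_3 g3 and solve for the c_i.
Solving this 3x3 system gives c = (0, -4, 2).
Check: 0·g1 - 4g2 + 2g3 = (-14, 4, -2).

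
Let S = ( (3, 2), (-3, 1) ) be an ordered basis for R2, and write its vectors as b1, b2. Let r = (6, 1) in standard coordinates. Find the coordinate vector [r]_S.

[r]_S is the unique c with M c = r, where M has columns b1, b2.
System: 3c_1 - 3c_2 = 6, 2c_1 + c_2 = 1; solving gives c_1 = 1, c_2 = -1.
Check: b1 - b2 = (6, 1).

(1, -1)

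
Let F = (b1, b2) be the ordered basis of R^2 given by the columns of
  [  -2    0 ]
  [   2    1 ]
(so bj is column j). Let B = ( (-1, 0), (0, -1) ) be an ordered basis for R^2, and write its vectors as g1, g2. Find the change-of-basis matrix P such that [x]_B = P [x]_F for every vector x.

Take x = bj: its F-coordinates are the j-th standard unit vector, so P e_j — column j of P — equals [bj]_B.
b1 = 2g1 - 2g2, giving column 1 = (2, -2); repeating for each j gives P = [[2, 0], [-2, -1]].

[[2, 0], [-2, -1]]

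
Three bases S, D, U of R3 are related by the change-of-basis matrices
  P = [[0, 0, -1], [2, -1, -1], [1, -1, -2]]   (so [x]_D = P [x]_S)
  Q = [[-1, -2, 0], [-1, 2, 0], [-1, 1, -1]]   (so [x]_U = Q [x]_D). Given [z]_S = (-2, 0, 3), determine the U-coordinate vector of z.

Composing the changes, [z]_U = Q P [z]_S.
Q P = [[-4, 2, 3], [4, -2, -1], [1, 0, 2]]; applying this to (-2, 0, 3) gives (17, -11, 4).

(17, -11, 4)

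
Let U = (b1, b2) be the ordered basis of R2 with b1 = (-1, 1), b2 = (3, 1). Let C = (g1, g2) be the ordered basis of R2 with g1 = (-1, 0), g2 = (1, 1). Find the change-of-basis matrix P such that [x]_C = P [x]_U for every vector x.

[[2, -2], [1, 1]]

Let M have columns bj and N have columns gj. Then for every x, N [x]_C = x = M [x]_U, so P = N^(-1) M.
Since det N = -1, N^(-1) has integer entries; multiplying gives P = [[2, -2], [1, 1]].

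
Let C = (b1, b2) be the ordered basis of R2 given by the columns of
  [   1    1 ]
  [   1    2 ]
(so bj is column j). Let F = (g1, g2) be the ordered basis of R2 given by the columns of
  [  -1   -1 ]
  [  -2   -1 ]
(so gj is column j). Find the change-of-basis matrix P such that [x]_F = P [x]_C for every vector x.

Column j of P is [bj]_F, since P maps C-coordinates to F-coordinates.
Expressing b1 in F: b1 = 0·g1 - g2, so column 1 of P is <0, -1>.
Doing the same for each bj gives P = [[0, -1], [-1, 0]].

[[0, -1], [-1, 0]]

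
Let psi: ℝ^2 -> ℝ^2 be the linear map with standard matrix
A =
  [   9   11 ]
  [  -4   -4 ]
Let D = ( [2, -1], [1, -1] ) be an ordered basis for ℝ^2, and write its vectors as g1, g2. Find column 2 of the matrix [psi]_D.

Column 2 of [psi]_D is the D-coordinate vector of psi(g2).
In standard coordinates psi(g2) = A g2 = [-2, 0].
Converting to D: [-2, 0] = -2g1 + 2g2, so the coordinate vector is [-2, 2].

[-2, 2]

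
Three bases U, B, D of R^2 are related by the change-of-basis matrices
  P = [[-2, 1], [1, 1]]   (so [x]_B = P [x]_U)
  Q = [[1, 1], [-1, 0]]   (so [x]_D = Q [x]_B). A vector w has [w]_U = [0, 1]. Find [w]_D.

[2, -1]

Composing the changes, [w]_D = Q P [w]_U.
Q P = [[-1, 2], [2, -1]]; applying this to [0, 1] gives [2, -1].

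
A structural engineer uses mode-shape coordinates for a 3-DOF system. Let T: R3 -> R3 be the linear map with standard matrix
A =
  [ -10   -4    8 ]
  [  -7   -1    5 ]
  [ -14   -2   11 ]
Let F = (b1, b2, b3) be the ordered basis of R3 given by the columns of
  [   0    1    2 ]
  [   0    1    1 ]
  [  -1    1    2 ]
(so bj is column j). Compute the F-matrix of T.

[[3, -1, 0], [-2, 0, -2], [-3, -3, -3]]

The j-th column of [T]_F is [T(bj)]_F.
T(b1) = A b1 = (-8, -5, -11) = 3b1 - 2b2 - 3b3, so column 1 is (3, -2, -3).
Repeating for b2, b3 and assembling the columns gives [[3, -1, 0], [-2, 0, -2], [-3, -3, -3]].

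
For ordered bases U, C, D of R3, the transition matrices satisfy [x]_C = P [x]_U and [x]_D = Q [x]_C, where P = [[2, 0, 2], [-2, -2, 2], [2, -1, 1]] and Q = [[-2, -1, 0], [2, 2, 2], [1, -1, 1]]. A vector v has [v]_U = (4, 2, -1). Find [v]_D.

(2, -6, 25)

First [v]_C = P [v]_U = (6, -14, 5).
Then [v]_D = Q [v]_C = (2, -6, 25).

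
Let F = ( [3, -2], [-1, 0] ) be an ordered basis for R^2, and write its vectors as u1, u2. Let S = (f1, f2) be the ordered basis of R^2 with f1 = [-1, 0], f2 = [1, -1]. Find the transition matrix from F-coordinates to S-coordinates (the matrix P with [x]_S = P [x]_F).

Take x = uj: its F-coordinates are the j-th standard unit vector, so P e_j — column j of P — equals [uj]_S.
u1 = -f1 + 2f2, giving column 1 = [-1, 2]; repeating for each j gives P = [[-1, 1], [2, 0]].

[[-1, 1], [2, 0]]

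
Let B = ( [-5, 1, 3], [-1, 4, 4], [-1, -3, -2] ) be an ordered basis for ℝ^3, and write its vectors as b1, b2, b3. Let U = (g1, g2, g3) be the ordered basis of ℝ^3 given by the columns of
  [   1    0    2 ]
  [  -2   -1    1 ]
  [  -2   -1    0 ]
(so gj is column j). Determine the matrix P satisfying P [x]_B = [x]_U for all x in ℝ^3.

[[-1, -1, 1], [-1, -2, 0], [-2, 0, -1]]

Let M have columns bj and N have columns gj. Then for every x, N [x]_U = x = M [x]_B, so P = N^(-1) M.
Since det N = 1, N^(-1) has integer entries; multiplying gives P = [[-1, -1, 1], [-1, -2, 0], [-2, 0, -1]].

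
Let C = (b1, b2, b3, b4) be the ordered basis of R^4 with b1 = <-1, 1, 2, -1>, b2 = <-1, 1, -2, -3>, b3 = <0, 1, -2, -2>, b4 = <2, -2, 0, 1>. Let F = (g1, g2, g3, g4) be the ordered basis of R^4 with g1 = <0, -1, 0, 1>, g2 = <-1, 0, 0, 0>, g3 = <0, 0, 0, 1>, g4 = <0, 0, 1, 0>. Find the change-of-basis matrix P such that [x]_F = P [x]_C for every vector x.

Take x = bj: its C-coordinates are the j-th standard unit vector, so P e_j — column j of P — equals [bj]_F.
b1 = -g1 + g2 + 0·g3 + 2g4, giving column 1 = <-1, 1, 0, 2>; repeating for each j gives P = [[-1, -1, -1, 2], [1, 1, 0, -2], [0, -2, -1, -1], [2, -2, -2, 0]].

[[-1, -1, -1, 2], [1, 1, 0, -2], [0, -2, -1, -1], [2, -2, -2, 0]]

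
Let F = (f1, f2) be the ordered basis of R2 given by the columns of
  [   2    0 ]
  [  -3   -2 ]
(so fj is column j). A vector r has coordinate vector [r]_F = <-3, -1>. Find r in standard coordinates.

<-6, 11>

By definition r = -3f1 - f2.
Summing componentwise gives <-6, 11>.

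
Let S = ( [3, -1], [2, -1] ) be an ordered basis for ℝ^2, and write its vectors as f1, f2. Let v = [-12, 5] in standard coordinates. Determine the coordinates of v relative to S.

[-2, -3]

Write v = c_1 f1 + c_2 f2 and solve for the c_i.
System: 3c_1 + 2c_2 = -12, -c_1 - c_2 = 5; solving gives c_1 = -2, c_2 = -3.
Check: -2f1 - 3f2 = [-12, 5].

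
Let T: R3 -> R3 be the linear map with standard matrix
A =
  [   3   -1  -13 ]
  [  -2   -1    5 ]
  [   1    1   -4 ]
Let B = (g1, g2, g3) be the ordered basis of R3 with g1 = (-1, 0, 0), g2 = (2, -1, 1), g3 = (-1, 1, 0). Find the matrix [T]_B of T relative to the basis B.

Let P have columns g1, ..., g3. Then [T]_B = P^(-1) A P.
Here det P = 1, so P^(-1) is integer; computing A P first and then P^(-1)(A P) gives [[0, 1, 3], [-1, -3, 0], [1, -1, 1]].

[[0, 1, 3], [-1, -3, 0], [1, -1, 1]]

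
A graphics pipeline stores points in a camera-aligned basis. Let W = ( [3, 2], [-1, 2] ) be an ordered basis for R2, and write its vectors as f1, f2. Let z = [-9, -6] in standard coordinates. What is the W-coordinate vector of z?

[-3, 0]

We seek scalars with c_1 f1 + c_2 f2 = z; equivalently solve M c = z where the columns of M are f1, f2.
System: 3c_1 - c_2 = -9, 2c_1 + 2c_2 = -6; solving gives c_1 = -3, c_2 = 0.
Check: -3f1 + 0·f2 = [-9, -6].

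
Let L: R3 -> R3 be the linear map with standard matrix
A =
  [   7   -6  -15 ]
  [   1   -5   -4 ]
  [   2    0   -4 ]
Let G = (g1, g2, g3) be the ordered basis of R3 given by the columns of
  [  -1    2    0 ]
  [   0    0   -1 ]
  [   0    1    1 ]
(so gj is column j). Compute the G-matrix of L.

With P the matrix whose columns are g1, ..., g3, [L]_G = P^(-1) A P.
Column by column: L(g1) = A g1 = (-7, -1, -2); its G-coordinates (1, -3, 1) give column 1.
Continuing for each basis vector yields [L]_G = [[1, -3, 3], [-3, -2, -3], [1, 2, -1]].

[[1, -3, 3], [-3, -2, -3], [1, 2, -1]]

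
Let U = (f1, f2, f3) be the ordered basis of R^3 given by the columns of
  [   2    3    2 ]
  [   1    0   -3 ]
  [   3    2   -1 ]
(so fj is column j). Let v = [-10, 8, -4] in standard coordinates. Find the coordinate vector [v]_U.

[-4, 2, -4]

Write v = c_1 f1 + ... + c_3 f3 and solve for the c_i.
Gaussian elimination on [M | v] yields c = (-4, 2, -4).
Check: -4f1 + 2f2 - 4f3 = [-10, 8, -4].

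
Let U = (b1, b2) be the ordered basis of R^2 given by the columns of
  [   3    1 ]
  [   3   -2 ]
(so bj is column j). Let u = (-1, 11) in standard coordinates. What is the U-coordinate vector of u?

(1, -4)

We seek scalars with c_1 b1 + c_2 b2 = u; equivalently solve M c = u where the columns of M are b1, b2.
System: 3c_1 + c_2 = -1, 3c_1 - 2c_2 = 11; solving gives c_1 = 1, c_2 = -4.
Check: b1 - 4b2 = (-1, 11).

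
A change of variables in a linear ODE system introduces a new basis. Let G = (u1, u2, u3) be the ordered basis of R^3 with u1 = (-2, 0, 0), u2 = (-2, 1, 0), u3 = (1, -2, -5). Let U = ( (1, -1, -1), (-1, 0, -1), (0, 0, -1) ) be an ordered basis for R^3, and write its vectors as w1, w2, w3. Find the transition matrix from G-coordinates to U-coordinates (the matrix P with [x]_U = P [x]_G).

Let M have columns uj and N have columns wj. Then for every x, N [x]_U = x = M [x]_G, so P = N^(-1) M.
Since det N = 1, N^(-1) has integer entries; multiplying gives P = [[0, -1, 2], [2, 1, 1], [-2, 0, 2]].

[[0, -1, 2], [2, 1, 1], [-2, 0, 2]]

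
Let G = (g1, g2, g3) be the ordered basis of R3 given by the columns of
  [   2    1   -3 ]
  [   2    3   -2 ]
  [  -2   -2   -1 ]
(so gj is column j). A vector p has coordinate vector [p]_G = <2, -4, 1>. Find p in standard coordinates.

p = M [p]_G, where M has columns g1, ..., g3.
Carrying out the matrix-vector product, p = <-3, -10, 3>.

<-3, -10, 3>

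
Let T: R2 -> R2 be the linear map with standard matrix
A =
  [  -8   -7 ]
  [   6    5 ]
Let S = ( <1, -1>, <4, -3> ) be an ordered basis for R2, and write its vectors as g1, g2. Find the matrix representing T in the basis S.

Let P have columns g1, g2. Then [T]_S = P^(-1) A P.
Here det P = 1, so P^(-1) is integer; computing A P first and then P^(-1)(A P) gives [[-1, -3], [0, -2]].

[[-1, -3], [0, -2]]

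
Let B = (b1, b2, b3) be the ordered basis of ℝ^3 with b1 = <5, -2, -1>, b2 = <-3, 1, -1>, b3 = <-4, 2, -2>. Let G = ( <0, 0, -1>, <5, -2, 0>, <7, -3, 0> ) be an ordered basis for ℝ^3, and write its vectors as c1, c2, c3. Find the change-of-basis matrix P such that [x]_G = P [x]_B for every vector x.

Take x = bj: its B-coordinates are the j-th standard unit vector, so P e_j — column j of P — equals [bj]_G.
b1 = c1 + c2 + 0·c3, giving column 1 = <1, 1, 0>; repeating for each j gives P = [[1, 1, 2], [1, -2, 2], [0, 1, -2]].

[[1, 1, 2], [1, -2, 2], [0, 1, -2]]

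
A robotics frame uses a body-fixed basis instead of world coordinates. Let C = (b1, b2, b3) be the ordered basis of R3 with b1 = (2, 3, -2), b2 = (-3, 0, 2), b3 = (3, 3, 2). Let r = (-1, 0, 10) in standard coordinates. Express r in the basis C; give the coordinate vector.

(-2, 1, 2)

Write r = c_1 b1 + ... + c_3 b3 and solve for the c_i.
Row-reducing the augmented matrix [M | r] gives c = (-2, 1, 2).
Check: -2b1 + b2 + 2b3 = (-1, 0, 10).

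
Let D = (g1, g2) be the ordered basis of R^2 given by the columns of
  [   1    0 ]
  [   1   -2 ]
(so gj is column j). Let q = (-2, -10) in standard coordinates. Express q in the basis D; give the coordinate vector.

We seek scalars with c_1 g1 + c_2 g2 = q; equivalently solve M c = q where the columns of M are g1, g2.
System: c_1 + 0c_2 = -2, c_1 - 2c_2 = -10; solving gives c_1 = -2, c_2 = 4.
Check: -2g1 + 4g2 = (-2, -10).

(-2, 4)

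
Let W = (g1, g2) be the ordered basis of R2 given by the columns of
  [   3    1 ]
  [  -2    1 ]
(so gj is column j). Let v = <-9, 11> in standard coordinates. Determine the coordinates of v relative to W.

Write v = c_1 g1 + c_2 g2 and solve for the c_i.
System: 3c_1 + c_2 = -9, -2c_1 + c_2 = 11; solving gives c_1 = -4, c_2 = 3.
Check: -4g1 + 3g2 = <-9, 11>.

<-4, 3>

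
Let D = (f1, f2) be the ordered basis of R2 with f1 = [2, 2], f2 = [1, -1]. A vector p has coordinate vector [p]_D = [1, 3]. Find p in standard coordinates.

[5, -1]

The coordinates say p = f1 + 3f2; adding the scaled basis vectors gives [5, -1].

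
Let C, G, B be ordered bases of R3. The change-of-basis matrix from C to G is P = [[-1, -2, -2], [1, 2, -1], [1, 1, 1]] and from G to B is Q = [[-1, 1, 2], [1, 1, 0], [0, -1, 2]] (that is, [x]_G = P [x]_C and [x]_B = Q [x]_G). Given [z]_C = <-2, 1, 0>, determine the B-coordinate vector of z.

<-2, 0, -2>

Composing the changes, [z]_B = Q P [z]_C.
Q P = [[4, 6, 3], [0, 0, -3], [1, 0, 3]]; applying this to <-2, 1, 0> gives <-2, 0, -2>.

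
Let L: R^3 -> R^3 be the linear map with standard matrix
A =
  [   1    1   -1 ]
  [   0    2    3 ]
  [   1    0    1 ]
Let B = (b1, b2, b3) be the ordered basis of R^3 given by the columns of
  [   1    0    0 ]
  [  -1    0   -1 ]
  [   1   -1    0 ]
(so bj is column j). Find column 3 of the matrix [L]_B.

(-1, -1, 3)

Column 3 of [L]_B is the B-coordinate vector of L(b3).
In standard coordinates L(b3) = A b3 = (-1, -2, 0).
Converting to B: (-1, -2, 0) = -b1 - b2 + 3b3, so the coordinate vector is (-1, -1, 3).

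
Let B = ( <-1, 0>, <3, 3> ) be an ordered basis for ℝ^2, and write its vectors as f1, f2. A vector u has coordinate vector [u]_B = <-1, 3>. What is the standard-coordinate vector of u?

<10, 9>

By definition u = -f1 + 3f2.
Summing componentwise gives <10, 9>.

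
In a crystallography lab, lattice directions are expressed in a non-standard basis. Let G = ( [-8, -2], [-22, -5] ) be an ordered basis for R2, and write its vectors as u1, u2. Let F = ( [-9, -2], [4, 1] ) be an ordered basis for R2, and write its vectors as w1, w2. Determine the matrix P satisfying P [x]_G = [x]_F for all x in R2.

Column j of P is [uj]_F, since P maps G-coordinates to F-coordinates.
Expressing u1 in F: u1 = 0·w1 - 2w2, so column 1 of P is [0, -2].
Doing the same for each uj gives P = [[0, 2], [-2, -1]].

[[0, 2], [-2, -1]]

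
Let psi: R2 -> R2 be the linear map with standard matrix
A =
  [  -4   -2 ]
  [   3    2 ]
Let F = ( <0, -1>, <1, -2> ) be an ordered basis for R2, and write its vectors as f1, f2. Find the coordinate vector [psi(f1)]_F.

<-2, 2>

Column 1 of [psi]_F is the F-coordinate vector of psi(f1).
In standard coordinates psi(f1) = A f1 = <2, -2>.
Converting to F: <2, -2> = -2f1 + 2f2, so the coordinate vector is <-2, 2>.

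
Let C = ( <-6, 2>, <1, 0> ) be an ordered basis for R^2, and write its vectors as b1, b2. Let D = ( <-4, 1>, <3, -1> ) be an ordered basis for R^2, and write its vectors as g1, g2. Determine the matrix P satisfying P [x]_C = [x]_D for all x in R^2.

[[0, -1], [-2, -1]]

Take x = bj: its C-coordinates are the j-th standard unit vector, so P e_j — column j of P — equals [bj]_D.
b1 = 0·g1 - 2g2, giving column 1 = <0, -2>; repeating for each j gives P = [[0, -1], [-2, -1]].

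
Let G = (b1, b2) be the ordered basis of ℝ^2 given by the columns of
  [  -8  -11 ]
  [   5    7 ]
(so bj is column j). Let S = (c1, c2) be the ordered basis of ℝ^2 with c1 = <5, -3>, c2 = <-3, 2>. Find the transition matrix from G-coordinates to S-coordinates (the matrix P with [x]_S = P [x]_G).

Let M have columns bj and N have columns cj. Then for every x, N [x]_S = x = M [x]_G, so P = N^(-1) M.
Since det N = 1, N^(-1) has integer entries; multiplying gives P = [[-1, -1], [1, 2]].

[[-1, -1], [1, 2]]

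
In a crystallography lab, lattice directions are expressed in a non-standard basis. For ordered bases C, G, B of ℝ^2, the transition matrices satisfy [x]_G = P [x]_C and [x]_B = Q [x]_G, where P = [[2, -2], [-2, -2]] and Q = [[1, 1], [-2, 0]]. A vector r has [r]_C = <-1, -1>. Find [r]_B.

<4, 0>

Apply P to get G-coordinates <0, 4>, then Q to get B-coordinates.
The result is [r]_B = <4, 0>.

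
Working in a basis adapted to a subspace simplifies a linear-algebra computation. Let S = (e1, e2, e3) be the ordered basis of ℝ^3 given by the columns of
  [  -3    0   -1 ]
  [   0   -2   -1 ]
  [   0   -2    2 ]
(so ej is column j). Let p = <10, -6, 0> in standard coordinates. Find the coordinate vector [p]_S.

<-4, 2, 2>

[p]_S is the unique c with M c = p, where M has columns e1, ..., e3.
Row-reducing the augmented matrix [M | p] gives c = (-4, 2, 2).
Check: -4e1 + 2e2 + 2e3 = <10, -6, 0>.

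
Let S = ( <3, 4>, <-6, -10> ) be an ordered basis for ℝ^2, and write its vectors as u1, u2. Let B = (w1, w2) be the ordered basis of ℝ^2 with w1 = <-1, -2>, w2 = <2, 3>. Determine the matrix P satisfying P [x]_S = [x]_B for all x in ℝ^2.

Take x = uj: its S-coordinates are the j-th standard unit vector, so P e_j — column j of P — equals [uj]_B.
u1 = w1 + 2w2, giving column 1 = <1, 2>; repeating for each j gives P = [[1, 2], [2, -2]].

[[1, 2], [2, -2]]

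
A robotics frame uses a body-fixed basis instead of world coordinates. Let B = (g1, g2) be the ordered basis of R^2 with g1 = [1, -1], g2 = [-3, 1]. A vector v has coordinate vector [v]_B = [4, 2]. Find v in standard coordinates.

The coordinates say v = 4g1 + 2g2; adding the scaled basis vectors gives [-2, -2].

[-2, -2]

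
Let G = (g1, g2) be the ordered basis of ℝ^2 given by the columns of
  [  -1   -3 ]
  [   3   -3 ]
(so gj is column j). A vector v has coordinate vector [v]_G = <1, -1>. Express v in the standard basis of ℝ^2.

<2, 6>

By definition v = g1 - g2.
Summing componentwise gives <2, 6>.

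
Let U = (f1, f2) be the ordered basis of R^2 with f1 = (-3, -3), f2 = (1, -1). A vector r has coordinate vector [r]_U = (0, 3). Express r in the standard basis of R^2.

The coordinates say r = 0·f1 + 3f2; adding the scaled basis vectors gives (3, -3).

(3, -3)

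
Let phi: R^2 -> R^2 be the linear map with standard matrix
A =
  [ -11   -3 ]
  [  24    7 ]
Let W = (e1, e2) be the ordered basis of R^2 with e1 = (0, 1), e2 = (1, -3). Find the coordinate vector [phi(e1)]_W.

(-2, -3)

Compute phi(e1) = A e1 = (-3, 7) in standard coordinates.
Then write this in W-coordinates: solve for y in y_1 e1 + y_2 e2 = (-3, 7).
This gives y = (-2, -3), which is column 1 of [phi]_W.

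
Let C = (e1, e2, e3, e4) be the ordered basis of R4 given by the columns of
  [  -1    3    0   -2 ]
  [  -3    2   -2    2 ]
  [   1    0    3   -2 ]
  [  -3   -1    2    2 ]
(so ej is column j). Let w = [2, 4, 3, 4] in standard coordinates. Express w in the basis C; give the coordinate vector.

[2, 4, 3, 4]

We seek scalars with c_1 e1 + ... + c_4 e4 = w; equivalently solve M c = w where the columns of M are e1, ..., e4.
Row-reducing the augmented matrix [M | w] gives c = (2, 4, 3, 4).
Check: 2e1 + 4e2 + 3e3 + 4e4 = [2, 4, 3, 4].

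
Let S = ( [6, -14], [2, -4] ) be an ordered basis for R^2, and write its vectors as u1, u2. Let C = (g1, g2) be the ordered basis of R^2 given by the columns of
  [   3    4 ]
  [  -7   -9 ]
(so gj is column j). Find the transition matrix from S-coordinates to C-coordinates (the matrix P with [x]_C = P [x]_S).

[[2, -2], [0, 2]]

Take x = uj: its S-coordinates are the j-th standard unit vector, so P e_j — column j of P — equals [uj]_C.
u1 = 2g1 + 0·g2, giving column 1 = [2, 0]; repeating for each j gives P = [[2, -2], [0, 2]].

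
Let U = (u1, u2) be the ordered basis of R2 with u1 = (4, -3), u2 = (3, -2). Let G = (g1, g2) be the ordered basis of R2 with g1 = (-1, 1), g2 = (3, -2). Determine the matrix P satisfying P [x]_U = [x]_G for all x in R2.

Take x = uj: its U-coordinates are the j-th standard unit vector, so P e_j — column j of P — equals [uj]_G.
u1 = -g1 + g2, giving column 1 = (-1, 1); repeating for each j gives P = [[-1, 0], [1, 1]].

[[-1, 0], [1, 1]]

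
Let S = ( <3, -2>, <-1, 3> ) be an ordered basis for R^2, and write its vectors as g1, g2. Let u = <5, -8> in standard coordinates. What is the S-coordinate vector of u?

Write u = c_1 g1 + c_2 g2 and solve for the c_i.
System: 3c_1 - c_2 = 5, -2c_1 + 3c_2 = -8; solving gives c_1 = 1, c_2 = -2.
Check: g1 - 2g2 = <5, -8>.

<1, -2>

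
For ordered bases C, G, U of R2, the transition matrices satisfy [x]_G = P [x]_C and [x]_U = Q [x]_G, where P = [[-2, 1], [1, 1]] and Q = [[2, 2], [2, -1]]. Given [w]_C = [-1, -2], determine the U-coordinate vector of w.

First [w]_G = P [w]_C = [0, -3].
Then [w]_U = Q [w]_G = [-6, 3].

[-6, 3]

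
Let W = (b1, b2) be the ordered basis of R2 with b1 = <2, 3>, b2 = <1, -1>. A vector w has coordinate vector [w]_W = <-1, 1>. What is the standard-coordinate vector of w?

The coordinates say w = -b1 + b2; adding the scaled basis vectors gives <-1, -4>.

<-1, -4>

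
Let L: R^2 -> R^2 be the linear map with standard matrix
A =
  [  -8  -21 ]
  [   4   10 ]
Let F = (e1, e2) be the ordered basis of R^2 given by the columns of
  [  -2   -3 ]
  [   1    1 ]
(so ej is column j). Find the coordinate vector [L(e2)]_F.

[-3, 1]

Compute L(e2) = A e2 = [3, -2] in standard coordinates.
Then write this in F-coordinates: solve for y in y_1 e1 + y_2 e2 = [3, -2].
This gives y = [-3, 1], which is column 2 of [L]_F.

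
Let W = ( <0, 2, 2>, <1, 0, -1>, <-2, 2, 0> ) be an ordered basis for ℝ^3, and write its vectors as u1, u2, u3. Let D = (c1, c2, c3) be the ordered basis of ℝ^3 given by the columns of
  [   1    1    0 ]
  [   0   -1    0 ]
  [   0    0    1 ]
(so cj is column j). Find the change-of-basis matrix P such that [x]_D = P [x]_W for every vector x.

Let M have columns uj and N have columns cj. Then for every x, N [x]_D = x = M [x]_W, so P = N^(-1) M.
Since det N = -1, N^(-1) has integer entries; multiplying gives P = [[2, 1, 0], [-2, 0, -2], [2, -1, 0]].

[[2, 1, 0], [-2, 0, -2], [2, -1, 0]]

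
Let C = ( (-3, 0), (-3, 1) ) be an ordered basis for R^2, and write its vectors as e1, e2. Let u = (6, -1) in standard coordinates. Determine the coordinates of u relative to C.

(-1, -1)

Write u = c_1 e1 + c_2 e2 and solve for the c_i.
System: -3c_1 - 3c_2 = 6, 0c_1 + c_2 = -1; solving gives c_1 = -1, c_2 = -1.
Check: -e1 - e2 = (6, -1).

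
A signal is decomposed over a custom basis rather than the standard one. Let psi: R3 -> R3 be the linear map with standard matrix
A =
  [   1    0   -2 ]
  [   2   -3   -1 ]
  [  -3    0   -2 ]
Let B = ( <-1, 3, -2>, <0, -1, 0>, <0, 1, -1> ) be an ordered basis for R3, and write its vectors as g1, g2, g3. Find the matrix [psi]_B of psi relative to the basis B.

Let P have columns g1, ..., g3. Then [psi]_B = P^(-1) A P.
Here det P = -1, so P^(-1) is integer; computing A P first and then P^(-1)(A P) gives [[-3, 0, -2], [-1, -3, -2], [-1, 0, 2]].

[[-3, 0, -2], [-1, -3, -2], [-1, 0, 2]]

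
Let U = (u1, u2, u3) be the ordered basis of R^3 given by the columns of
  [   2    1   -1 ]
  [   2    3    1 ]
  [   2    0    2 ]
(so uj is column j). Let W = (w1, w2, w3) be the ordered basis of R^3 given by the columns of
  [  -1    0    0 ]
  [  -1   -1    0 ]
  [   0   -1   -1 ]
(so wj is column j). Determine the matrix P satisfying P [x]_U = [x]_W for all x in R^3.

[[-2, -1, 1], [0, -2, -2], [-2, 2, 0]]

Let M have columns uj and N have columns wj. Then for every x, N [x]_W = x = M [x]_U, so P = N^(-1) M.
Since det N = -1, N^(-1) has integer entries; multiplying gives P = [[-2, -1, 1], [0, -2, -2], [-2, 2, 0]].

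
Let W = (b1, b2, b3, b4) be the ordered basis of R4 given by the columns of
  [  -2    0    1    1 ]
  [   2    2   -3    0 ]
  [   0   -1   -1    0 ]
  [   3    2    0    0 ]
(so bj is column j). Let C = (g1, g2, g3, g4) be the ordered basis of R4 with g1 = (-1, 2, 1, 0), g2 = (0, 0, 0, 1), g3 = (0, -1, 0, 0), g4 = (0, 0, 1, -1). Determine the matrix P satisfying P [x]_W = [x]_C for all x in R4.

[[2, 0, -1, -1], [1, 1, 0, 1], [2, -2, 1, -2], [-2, -1, 0, 1]]

Let M have columns bj and N have columns gj. Then for every x, N [x]_C = x = M [x]_W, so P = N^(-1) M.
Since det N = 1, N^(-1) has integer entries; multiplying gives P = [[2, 0, -1, -1], [1, 1, 0, 1], [2, -2, 1, -2], [-2, -1, 0, 1]].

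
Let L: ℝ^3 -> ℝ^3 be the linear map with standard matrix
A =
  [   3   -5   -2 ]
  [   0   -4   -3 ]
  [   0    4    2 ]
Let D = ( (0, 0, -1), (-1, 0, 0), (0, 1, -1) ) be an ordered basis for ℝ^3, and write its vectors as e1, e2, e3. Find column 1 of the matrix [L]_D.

(-1, -2, 3)

Column 1 of [L]_D is the D-coordinate vector of L(e1).
In standard coordinates L(e1) = A e1 = (2, 3, -2).
Converting to D: (2, 3, -2) = -e1 - 2e2 + 3e3, so the coordinate vector is (-1, -2, 3).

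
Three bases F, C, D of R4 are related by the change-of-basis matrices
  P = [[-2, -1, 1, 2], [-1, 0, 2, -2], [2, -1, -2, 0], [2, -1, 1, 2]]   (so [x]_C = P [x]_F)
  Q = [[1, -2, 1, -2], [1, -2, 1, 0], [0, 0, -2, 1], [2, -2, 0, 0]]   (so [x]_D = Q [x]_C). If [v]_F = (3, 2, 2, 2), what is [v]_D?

(-16, 4, 10, 2)

First [v]_C = P [v]_F = (-2, -3, 0, 10).
Then [v]_D = Q [v]_C = (-16, 4, 10, 2).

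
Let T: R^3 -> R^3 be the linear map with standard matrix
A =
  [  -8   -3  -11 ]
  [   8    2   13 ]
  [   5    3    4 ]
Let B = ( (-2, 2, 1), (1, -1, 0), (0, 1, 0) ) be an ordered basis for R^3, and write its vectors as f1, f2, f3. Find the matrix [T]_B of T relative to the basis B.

[[0, 2, 3], [-1, -1, 3], [0, 1, -1]]

The j-th column of [T]_B is [T(fj)]_B.
T(f1) = A f1 = (-1, 1, 0) = 0·f1 - f2 + 0·f3, so column 1 is (0, -1, 0).
Repeating for f2, f3 and assembling the columns gives [[0, 2, 3], [-1, -1, 3], [0, 1, -1]].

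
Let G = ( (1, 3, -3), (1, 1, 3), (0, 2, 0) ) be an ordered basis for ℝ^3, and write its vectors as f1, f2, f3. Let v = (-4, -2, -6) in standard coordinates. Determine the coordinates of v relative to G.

(-1, -3, 2)

[v]_G is the unique c with M c = v, where M has columns f1, ..., f3.
Solving this 3x3 system gives c = (-1, -3, 2).
Check: -f1 - 3f2 + 2f3 = (-4, -2, -6).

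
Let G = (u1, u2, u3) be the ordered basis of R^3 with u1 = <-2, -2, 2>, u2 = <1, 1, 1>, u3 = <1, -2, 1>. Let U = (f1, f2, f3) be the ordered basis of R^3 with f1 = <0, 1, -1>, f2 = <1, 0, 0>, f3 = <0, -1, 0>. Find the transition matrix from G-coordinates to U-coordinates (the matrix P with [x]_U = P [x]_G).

Take x = uj: its G-coordinates are the j-th standard unit vector, so P e_j — column j of P — equals [uj]_U.
u1 = -2f1 - 2f2 + 0·f3, giving column 1 = <-2, -2, 0>; repeating for each j gives P = [[-2, -1, -1], [-2, 1, 1], [0, -2, 1]].

[[-2, -1, -1], [-2, 1, 1], [0, -2, 1]]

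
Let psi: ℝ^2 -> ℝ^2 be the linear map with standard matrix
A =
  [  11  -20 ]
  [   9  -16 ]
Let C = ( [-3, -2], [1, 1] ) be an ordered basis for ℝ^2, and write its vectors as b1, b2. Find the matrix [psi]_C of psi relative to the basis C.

Let P have columns b1, b2. Then [psi]_C = P^(-1) A P.
Here det P = -1, so P^(-1) is integer; computing A P first and then P^(-1)(A P) gives [[-2, 2], [1, -3]].

[[-2, 2], [1, -3]]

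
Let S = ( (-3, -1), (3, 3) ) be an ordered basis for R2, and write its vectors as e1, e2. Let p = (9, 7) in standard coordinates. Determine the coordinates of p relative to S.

(-1, 2)

Write p = c_1 e1 + c_2 e2 and solve for the c_i.
System: -3c_1 + 3c_2 = 9, -c_1 + 3c_2 = 7; solving gives c_1 = -1, c_2 = 2.
Check: -e1 + 2e2 = (9, 7).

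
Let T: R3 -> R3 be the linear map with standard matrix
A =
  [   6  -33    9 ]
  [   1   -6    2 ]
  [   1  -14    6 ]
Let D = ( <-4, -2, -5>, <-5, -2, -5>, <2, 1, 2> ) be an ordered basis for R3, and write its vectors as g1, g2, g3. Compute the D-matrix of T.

The j-th column of [T]_D is [T(gj)]_D.
T(g1) = A g1 = <-3, -2, -6> = 3g1 - g2 + 2g3, so column 1 is <3, -1, 2>.
Repeating for g2, g3 and assembling the columns gives [[3, -2, -3], [-1, 3, 3], [2, -1, 0]].

[[3, -2, -3], [-1, 3, 3], [2, -1, 0]]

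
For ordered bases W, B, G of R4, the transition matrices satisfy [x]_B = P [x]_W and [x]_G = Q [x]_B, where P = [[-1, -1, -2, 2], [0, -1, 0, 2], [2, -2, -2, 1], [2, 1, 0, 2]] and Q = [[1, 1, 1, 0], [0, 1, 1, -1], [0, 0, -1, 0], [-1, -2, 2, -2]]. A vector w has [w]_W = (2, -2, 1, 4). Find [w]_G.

First [w]_B = P [w]_W = (6, 10, 10, 10).
Then [w]_G = Q [w]_B = (26, 10, -10, -26).

(26, 10, -10, -26)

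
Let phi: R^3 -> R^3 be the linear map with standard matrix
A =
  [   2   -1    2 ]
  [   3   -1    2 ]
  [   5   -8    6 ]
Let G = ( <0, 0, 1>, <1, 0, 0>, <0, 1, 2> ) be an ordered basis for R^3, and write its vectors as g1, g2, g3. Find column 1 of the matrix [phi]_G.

Compute phi(g1) = A g1 = <2, 2, 6> in standard coordinates.
Then write this in G-coordinates: solve for y in y_1 g1 + ... + y_3 g3 = <2, 2, 6>.
This gives y = <2, 2, 2>, which is column 1 of [phi]_G.

<2, 2, 2>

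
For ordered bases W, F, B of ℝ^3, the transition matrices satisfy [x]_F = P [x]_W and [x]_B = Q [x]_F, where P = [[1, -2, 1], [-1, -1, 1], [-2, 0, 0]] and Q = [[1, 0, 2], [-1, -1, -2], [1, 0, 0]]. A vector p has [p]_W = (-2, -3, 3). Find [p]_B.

First [p]_F = P [p]_W = (7, 8, 4).
Then [p]_B = Q [p]_F = (15, -23, 7).

(15, -23, 7)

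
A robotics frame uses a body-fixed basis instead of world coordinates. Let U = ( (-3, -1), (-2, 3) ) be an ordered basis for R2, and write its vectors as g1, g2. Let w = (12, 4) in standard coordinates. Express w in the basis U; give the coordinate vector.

(-4, 0)

[w]_U is the unique c with M c = w, where M has columns g1, g2.
System: -3c_1 - 2c_2 = 12, -c_1 + 3c_2 = 4; solving gives c_1 = -4, c_2 = 0.
Check: -4g1 + 0·g2 = (12, 4).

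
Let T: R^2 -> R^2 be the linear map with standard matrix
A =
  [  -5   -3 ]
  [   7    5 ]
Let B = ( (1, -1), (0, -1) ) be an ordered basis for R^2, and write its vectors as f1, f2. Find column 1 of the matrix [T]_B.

Column 1 of [T]_B is the B-coordinate vector of T(f1).
In standard coordinates T(f1) = A f1 = (-2, 2).
Converting to B: (-2, 2) = -2f1 + 0·f2, so the coordinate vector is (-2, 0).

(-2, 0)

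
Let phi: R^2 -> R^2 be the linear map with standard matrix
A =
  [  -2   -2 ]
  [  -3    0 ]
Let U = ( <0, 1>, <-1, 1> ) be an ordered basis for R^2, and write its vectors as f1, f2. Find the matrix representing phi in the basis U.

With P the matrix whose columns are f1, f2, [phi]_U = P^(-1) A P.
Column by column: phi(f1) = A f1 = <-2, 0>; its U-coordinates <-2, 2> give column 1.
Continuing for each basis vector yields [phi]_U = [[-2, 3], [2, 0]].

[[-2, 3], [2, 0]]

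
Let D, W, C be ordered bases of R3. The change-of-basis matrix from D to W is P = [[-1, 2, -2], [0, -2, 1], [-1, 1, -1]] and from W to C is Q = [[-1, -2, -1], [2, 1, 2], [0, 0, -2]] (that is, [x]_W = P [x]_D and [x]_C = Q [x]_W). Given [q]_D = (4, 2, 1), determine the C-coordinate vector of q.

(11, -13, 6)

Apply P to get W-coordinates (-2, -3, -3), then Q to get C-coordinates.
The result is [q]_C = (11, -13, 6).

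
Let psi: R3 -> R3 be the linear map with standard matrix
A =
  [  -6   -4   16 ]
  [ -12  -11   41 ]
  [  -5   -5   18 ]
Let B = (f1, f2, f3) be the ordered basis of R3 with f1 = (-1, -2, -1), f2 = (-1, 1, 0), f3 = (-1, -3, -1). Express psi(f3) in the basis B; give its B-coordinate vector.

Column 3 of [psi]_B is the B-coordinate vector of psi(f3).
In standard coordinates psi(f3) = A f3 = (2, 4, 2).
Converting to B: (2, 4, 2) = -2f1 + 0·f2 + 0·f3, so the coordinate vector is (-2, 0, 0).

(-2, 0, 0)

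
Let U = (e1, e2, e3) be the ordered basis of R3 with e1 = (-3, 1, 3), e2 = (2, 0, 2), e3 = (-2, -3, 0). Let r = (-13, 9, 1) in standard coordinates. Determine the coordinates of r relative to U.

(3, -4, -2)

We seek scalars with c_1 e1 + ... + c_3 e3 = r; equivalently solve M c = r where the columns of M are e1, ..., e3.
Row-reducing the augmented matrix [M | r] gives c = (3, -4, -2).
Check: 3e1 - 4e2 - 2e3 = (-13, 9, 1).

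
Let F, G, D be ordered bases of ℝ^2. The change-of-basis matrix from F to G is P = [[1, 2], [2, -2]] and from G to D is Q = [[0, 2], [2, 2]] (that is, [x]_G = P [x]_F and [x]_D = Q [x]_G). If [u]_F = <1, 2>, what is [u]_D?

<-4, 6>

Composing the changes, [u]_D = Q P [u]_F.
Q P = [[4, -4], [6, 0]]; applying this to <1, 2> gives <-4, 6>.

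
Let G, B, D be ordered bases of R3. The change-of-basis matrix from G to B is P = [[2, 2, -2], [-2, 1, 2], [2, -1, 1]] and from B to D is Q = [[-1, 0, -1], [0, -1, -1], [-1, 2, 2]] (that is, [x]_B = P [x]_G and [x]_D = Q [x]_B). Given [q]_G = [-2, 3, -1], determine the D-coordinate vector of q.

[4, 3, -10]

First [q]_B = P [q]_G = [4, 5, -8].
Then [q]_D = Q [q]_B = [4, 3, -10].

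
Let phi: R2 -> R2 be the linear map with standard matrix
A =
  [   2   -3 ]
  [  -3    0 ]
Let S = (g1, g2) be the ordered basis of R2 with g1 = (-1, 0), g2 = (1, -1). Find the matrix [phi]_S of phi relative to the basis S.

[[-1, -2], [-3, 3]]

With P the matrix whose columns are g1, g2, [phi]_S = P^(-1) A P.
Column by column: phi(g1) = A g1 = (-2, 3); its S-coordinates (-1, -3) give column 1.
Continuing for each basis vector yields [phi]_S = [[-1, -2], [-3, 3]].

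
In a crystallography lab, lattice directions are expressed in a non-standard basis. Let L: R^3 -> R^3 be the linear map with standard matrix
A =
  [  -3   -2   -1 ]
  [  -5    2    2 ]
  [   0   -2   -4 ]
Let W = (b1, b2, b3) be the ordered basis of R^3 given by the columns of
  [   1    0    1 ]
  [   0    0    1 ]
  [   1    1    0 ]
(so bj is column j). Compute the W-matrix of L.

[[-1, -3, -2], [-3, -1, 0], [-3, 2, -3]]

Let P have columns b1, ..., b3. Then [L]_W = P^(-1) A P.
Here det P = -1, so P^(-1) is integer; computing A P first and then P^(-1)(A P) gives [[-1, -3, -2], [-3, -1, 0], [-3, 2, -3]].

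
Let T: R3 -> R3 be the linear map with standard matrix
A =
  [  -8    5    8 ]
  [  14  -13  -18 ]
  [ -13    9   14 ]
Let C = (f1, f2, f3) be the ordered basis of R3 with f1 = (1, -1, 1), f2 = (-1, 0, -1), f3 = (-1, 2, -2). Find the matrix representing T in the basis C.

The j-th column of [T]_C is [T(fj)]_C.
T(f1) = A f1 = (-5, 9, -8) = -3f1 - f2 + 3f3, so column 1 is (-3, -1, 3).
Repeating for f2, f3 and assembling the columns gives [[-3, -2, 2], [-1, -3, 1], [3, 1, -1]].

[[-3, -2, 2], [-1, -3, 1], [3, 1, -1]]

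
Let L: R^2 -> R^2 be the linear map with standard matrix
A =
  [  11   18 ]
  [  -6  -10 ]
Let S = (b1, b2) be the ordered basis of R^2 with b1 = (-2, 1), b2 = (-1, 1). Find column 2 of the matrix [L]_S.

Compute L(b2) = A b2 = (7, -4) in standard coordinates.
Then write this in S-coordinates: solve for y in y_1 b1 + y_2 b2 = (7, -4).
This gives y = (-3, -1), which is column 2 of [L]_S.

(-3, -1)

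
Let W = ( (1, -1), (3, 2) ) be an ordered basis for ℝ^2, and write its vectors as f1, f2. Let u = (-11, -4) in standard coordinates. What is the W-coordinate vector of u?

Write u = c_1 f1 + c_2 f2 and solve for the c_i.
System: c_1 + 3c_2 = -11, -c_1 + 2c_2 = -4; solving gives c_1 = -2, c_2 = -3.
Check: -2f1 - 3f2 = (-11, -4).

(-2, -3)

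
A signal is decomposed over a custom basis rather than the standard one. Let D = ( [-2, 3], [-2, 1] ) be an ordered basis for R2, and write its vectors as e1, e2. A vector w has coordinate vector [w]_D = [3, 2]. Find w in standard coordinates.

By definition w = 3e1 + 2e2.
Summing componentwise gives [-10, 11].

[-10, 11]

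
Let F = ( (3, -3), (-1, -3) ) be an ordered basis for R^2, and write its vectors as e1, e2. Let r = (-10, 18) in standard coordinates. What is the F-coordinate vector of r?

We seek scalars with c_1 e1 + c_2 e2 = r; equivalently solve M c = r where the columns of M are e1, e2.
System: 3c_1 - c_2 = -10, -3c_1 - 3c_2 = 18; solving gives c_1 = -4, c_2 = -2.
Check: -4e1 - 2e2 = (-10, 18).

(-4, -2)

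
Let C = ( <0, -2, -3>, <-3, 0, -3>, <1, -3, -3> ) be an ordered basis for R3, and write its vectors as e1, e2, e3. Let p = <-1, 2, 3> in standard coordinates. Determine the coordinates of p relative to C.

<-4, 1, 2>

Write p = c_1 e1 + ... + c_3 e3 and solve for the c_i.
Row-reducing the augmented matrix [M | p] gives c = (-4, 1, 2).
Check: -4e1 + e2 + 2e3 = <-1, 2, 3>.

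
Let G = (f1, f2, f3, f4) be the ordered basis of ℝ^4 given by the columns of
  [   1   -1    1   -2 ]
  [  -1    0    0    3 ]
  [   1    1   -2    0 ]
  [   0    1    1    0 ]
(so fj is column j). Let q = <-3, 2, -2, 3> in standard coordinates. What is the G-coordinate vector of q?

<-2, 2, 1, 0>

[q]_G is the unique c with M c = q, where M has columns f1, ..., f4.
Solving this 4x4 system gives c = (-2, 2, 1, 0).
Check: -2f1 + 2f2 + f3 + 0·f4 = <-3, 2, -2, 3>.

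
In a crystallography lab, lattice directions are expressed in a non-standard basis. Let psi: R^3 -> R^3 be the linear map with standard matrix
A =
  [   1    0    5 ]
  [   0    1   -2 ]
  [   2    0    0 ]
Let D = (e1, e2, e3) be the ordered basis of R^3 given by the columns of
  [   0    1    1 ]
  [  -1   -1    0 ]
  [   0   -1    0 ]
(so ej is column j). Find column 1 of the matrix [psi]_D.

(1, 0, 0)

Compute psi(e1) = A e1 = (0, -1, 0) in standard coordinates.
Then write this in D-coordinates: solve for y in y_1 e1 + ... + y_3 e3 = (0, -1, 0).
This gives y = (1, 0, 0), which is column 1 of [psi]_D.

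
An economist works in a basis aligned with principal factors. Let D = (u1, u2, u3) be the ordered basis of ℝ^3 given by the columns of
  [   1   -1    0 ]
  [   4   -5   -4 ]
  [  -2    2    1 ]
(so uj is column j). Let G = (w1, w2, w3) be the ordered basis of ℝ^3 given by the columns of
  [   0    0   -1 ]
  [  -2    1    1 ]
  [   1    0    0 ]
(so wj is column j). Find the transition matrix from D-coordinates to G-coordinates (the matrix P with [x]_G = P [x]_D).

[[-2, 2, 1], [1, -2, -2], [-1, 1, 0]]

Let M have columns uj and N have columns wj. Then for every x, N [x]_G = x = M [x]_D, so P = N^(-1) M.
Since det N = 1, N^(-1) has integer entries; multiplying gives P = [[-2, 2, 1], [1, -2, -2], [-1, 1, 0]].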